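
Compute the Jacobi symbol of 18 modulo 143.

1

Factor out 2: 18 = 2·9. Since 143 ≡ 7 (mod 8), (2|143) = +1. Now have (9|143).
9 ≡ 1 (mod 4), so quadratic reciprocity gives (9|143) = (143|9). Reduce: 143 ≡ 8 (mod 9). Now have (8|9).
Factor out 2: 8 = 2^3. Since 9 ≡ 1 (mod 8), (2|9) = +1, and (2|9)^3 = +1. Now have (1|9).
(1|9) = 1. Collecting the sign factors: 1.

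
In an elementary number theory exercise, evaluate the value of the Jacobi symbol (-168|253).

-1

Pull out -1: (-168|253) = (-1|253)·(168|253). Since 253 ≡ 1 (mod 4), (-1|253) = +1. Now have (168|253).
Factor out 2: 168 = 2^3·21. Since 253 ≡ 5 (mod 8), (2|253) = -1, and (2|253)^3 = -1. Now have -(21|253).
21 ≡ 1 (mod 4), so quadratic reciprocity gives (21|253) = (253|21). Reduce: 253 ≡ 1 (mod 21). Now have -(1|21).
(1|21) = 1. Collecting the sign factors: -1.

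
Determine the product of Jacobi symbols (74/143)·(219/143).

-1

By multiplicativity, (74·219/143) = (74/143)·(219/143).
First factor (74/143):
(74/143)
  = (37/143)    [143 ≡ 7 mod 8 ⇒ (2/143) = +1]
  = (143/37)    [QR: 37 ≡ 1 mod 4, sign kept]
  = (32/37)    [143 ≡ 32 mod 37]
  = -(1/37)    [37 ≡ 5 mod 8 ⇒ (2/37)^5 = -1]
  = -1    [(1/37) = 1]
Second factor (219/143):
(219/143)
  = (76/143)    [219 ≡ 76 mod 143]
  = (19/143)    [143 ≡ 7 mod 8 ⇒ (2/143)^2 = +1]
  = -(143/19)    [QR: both ≡ 3 mod 4, sign flips]
  = -(10/19)    [143 ≡ 10 mod 19]
  = (5/19)    [19 ≡ 3 mod 8 ⇒ (2/19) = -1]
  = (19/5)    [QR: 5 ≡ 1 mod 4, sign kept]
  = (4/5)    [19 ≡ 4 mod 5]
  = (1/5)    [5 ≡ 5 mod 8 ⇒ (2/5)^2 = +1]
  = 1    [(1/5) = 1]
Product: (-1)·(1) = -1.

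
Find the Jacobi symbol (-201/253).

-1

(-201/253)
  = (201/253)    [253 ≡ 1 mod 4 ⇒ (-1/253) = +1]
  = (253/201)    [QR: 201 ≡ 1 mod 4, sign kept]
  = (52/201)    [253 ≡ 52 mod 201]
  = (13/201)    [201 ≡ 1 mod 8 ⇒ (2/201)^2 = +1]
  = (201/13)    [QR: 13 ≡ 1 mod 4, sign kept]
  = (6/13)    [201 ≡ 6 mod 13]
  = -(3/13)    [13 ≡ 5 mod 8 ⇒ (2/13) = -1]
  = -(13/3)    [QR: 13 ≡ 1 mod 4, sign kept]
  = -(1/3)    [13 ≡ 1 mod 3]
  = -1    [(1/3) = 1]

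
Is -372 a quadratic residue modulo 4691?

yes

(-372/4691)
  = (4319/4691)    [-372 ≡ 4319 mod 4691]
  = -(4691/4319)    [QR: both ≡ 3 mod 4, sign flips]
  = -(372/4319)    [4691 ≡ 372 mod 4319]
  = -(93/4319)    [4319 ≡ 7 mod 8 ⇒ (2/4319)^2 = +1]
  = -(4319/93)    [QR: 93 ≡ 1 mod 4, sign kept]
  = -(41/93)    [4319 ≡ 41 mod 93]
  = -(93/41)    [QR: 41 ≡ 1 mod 4, sign kept]
  = -(11/41)    [93 ≡ 11 mod 41]
  = -(41/11)    [QR: 41 ≡ 1 mod 4, sign kept]
  = -(8/11)    [41 ≡ 8 mod 11]
  = (1/11)    [11 ≡ 3 mod 8 ⇒ (2/11)^3 = -1]
  = 1    [(1/11) = 1]
(-372/4691) = 1, and 4691 is prime, so -372 is a quadratic residue mod 4691.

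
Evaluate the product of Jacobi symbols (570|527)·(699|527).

By multiplicativity, (570·699|527) = (570|527)·(699|527).
First factor (570|527):
(570|527)
  = (43|527)    [570 ≡ 43 mod 527]
  = -(527|43)    [QR: both ≡ 3 mod 4, sign flips]
  = -(11|43)    [527 ≡ 11 mod 43]
  = (43|11)    [QR: both ≡ 3 mod 4, sign flips]
  = (10|11)    [43 ≡ 10 mod 11]
  = -(5|11)    [11 ≡ 3 mod 8 ⇒ (2|11) = -1]
  = -(11|5)    [QR: 5 ≡ 1 mod 4, sign kept]
  = -(1|5)    [11 ≡ 1 mod 5]
  = -1    [(1|5) = 1]
Second factor (699|527):
(699|527)
  = (172|527)    [699 ≡ 172 mod 527]
  = (43|527)    [527 ≡ 7 mod 8 ⇒ (2|527)^2 = +1]
  = -(527|43)    [QR: both ≡ 3 mod 4, sign flips]
  = -(11|43)    [527 ≡ 11 mod 43]
  = (43|11)    [QR: both ≡ 3 mod 4, sign flips]
  = (10|11)    [43 ≡ 10 mod 11]
  = -(5|11)    [11 ≡ 3 mod 8 ⇒ (2|11) = -1]
  = -(11|5)    [QR: 5 ≡ 1 mod 4, sign kept]
  = -(1|5)    [11 ≡ 1 mod 5]
  = -1    [(1|5) = 1]
Product: (-1)·(-1) = 1.

1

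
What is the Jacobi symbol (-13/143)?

0

Reduce the numerator: -13 ≡ 130 (mod 143), so (-13/143) = (130/143).
Factor out 2: 130 = 2·65. Since 143 ≡ 7 (mod 8), (2/143) = +1. Now have (65/143).
65 ≡ 1 (mod 4), so quadratic reciprocity gives (65/143) = (143/65). Reduce: 143 ≡ 13 (mod 65). Now have (13/65).
13 ≡ 1 (mod 4), so quadratic reciprocity gives (13/65) = (65/13). Reduce: 65 ≡ 0 (mod 13). Now have (0/13).
The numerator is now 0 with denominator 13 > 1: the symbol is 0.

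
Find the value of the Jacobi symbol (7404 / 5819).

1

Reduce the numerator: 7404 ≡ 1585 (mod 5819), so (7404 / 5819) = (1585 / 5819).
1585 ≡ 1 (mod 4), so quadratic reciprocity gives (1585 / 5819) = (5819 / 1585). Reduce: 5819 ≡ 1064 (mod 1585). Now have (1064 / 1585).
Factor out 2: 1064 = 2^3·133. Since 1585 ≡ 1 (mod 8), (2 / 1585) = +1, and (2 / 1585)^3 = +1. Now have (133 / 1585).
133 ≡ 1 (mod 4), so quadratic reciprocity gives (133 / 1585) = (1585 / 133). Reduce: 1585 ≡ 122 (mod 133). Now have (122 / 133).
Factor out 2: 122 = 2·61. Since 133 ≡ 5 (mod 8), (2 / 133) = -1. Now have -(61 / 133).
61 ≡ 1 (mod 4), so quadratic reciprocity gives (61 / 133) = (133 / 61). Reduce: 133 ≡ 11 (mod 61). Now have -(11 / 61).
61 ≡ 1 (mod 4), so quadratic reciprocity gives (11 / 61) = (61 / 11). Reduce: 61 ≡ 6 (mod 11). Now have -(6 / 11).
Factor out 2: 6 = 2·3. Since 11 ≡ 3 (mod 8), (2 / 11) = -1. Now have (3 / 11).
Both 3 ≡ 3 and 11 ≡ 3 (mod 4), so reciprocity gives (3 / 11) = -(11 / 3). Reduce: 11 ≡ 2 (mod 3). Now have -(2 / 3).
Factor out 2: 2 = 2. Since 3 ≡ 3 (mod 8), (2 / 3) = -1. Now have (1 / 3).
(1 / 3) = 1. Collecting the sign factors: 1.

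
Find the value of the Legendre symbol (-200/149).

-1

Pull out -1: (-200/149) = (-1/149)·(200/149). Since 149 ≡ 1 (mod 4), (-1/149) = +1. Now have (200/149).
Reduce the numerator: 200 ≡ 51 (mod 149), so (200/149) = (51/149).
149 ≡ 1 (mod 4), so quadratic reciprocity gives (51/149) = (149/51). Reduce: 149 ≡ 47 (mod 51). Now have (47/51).
Both 47 ≡ 3 and 51 ≡ 3 (mod 4), so reciprocity gives (47/51) = -(51/47). Reduce: 51 ≡ 4 (mod 47). Now have -(4/47).
Factor out 2: 4 = 2^2. Since 47 ≡ 7 (mod 8), (2/47) = +1, and (2/47)^2 = +1. Now have -(1/47).
(1/47) = 1. Collecting the sign factors: -1.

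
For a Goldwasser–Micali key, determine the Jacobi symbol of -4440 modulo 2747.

-1

Reduce the numerator: -4440 ≡ 1054 (mod 2747), so (-4440 / 2747) = (1054 / 2747).
Factor out 2: 1054 = 2·527. Since 2747 ≡ 3 (mod 8), (2 / 2747) = -1. Now have -(527 / 2747).
Both 527 ≡ 3 and 2747 ≡ 3 (mod 4), so reciprocity gives (527 / 2747) = -(2747 / 527). Reduce: 2747 ≡ 112 (mod 527). Now have (112 / 527).
Factor out 2: 112 = 2^4·7. Since 527 ≡ 7 (mod 8), (2 / 527) = +1, and (2 / 527)^4 = +1. Now have (7 / 527).
Both 7 ≡ 3 and 527 ≡ 3 (mod 4), so reciprocity gives (7 / 527) = -(527 / 7). Reduce: 527 ≡ 2 (mod 7). Now have -(2 / 7).
Factor out 2: 2 = 2. Since 7 ≡ 7 (mod 8), (2 / 7) = +1. Now have -(1 / 7).
(1 / 7) = 1. Collecting the sign factors: -1.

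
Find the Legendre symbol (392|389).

Reduce the numerator: 392 ≡ 3 (mod 389), so (392|389) = (3|389).
389 ≡ 1 (mod 4), so quadratic reciprocity gives (3|389) = (389|3). Reduce: 389 ≡ 2 (mod 3). Now have (2|3).
Factor out 2: 2 = 2. Since 3 ≡ 3 (mod 8), (2|3) = -1. Now have -(1|3).
(1|3) = 1. Collecting the sign factors: -1.

-1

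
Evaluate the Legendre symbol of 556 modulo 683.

Factor out 2: 556 = 2^2·139. Since 683 ≡ 3 (mod 8), (2/683) = -1, and (2/683)^2 = +1. Now have (139/683).
Both 139 ≡ 3 and 683 ≡ 3 (mod 4), so reciprocity gives (139/683) = -(683/139). Reduce: 683 ≡ 127 (mod 139). Now have -(127/139).
Both 127 ≡ 3 and 139 ≡ 3 (mod 4), so reciprocity gives (127/139) = -(139/127). Reduce: 139 ≡ 12 (mod 127). Now have (12/127).
Factor out 2: 12 = 2^2·3. Since 127 ≡ 7 (mod 8), (2/127) = +1, and (2/127)^2 = +1. Now have (3/127).
Both 3 ≡ 3 and 127 ≡ 3 (mod 4), so reciprocity gives (3/127) = -(127/3). Reduce: 127 ≡ 1 (mod 3). Now have -(1/3).
(1/3) = 1. Collecting the sign factors: -1.

-1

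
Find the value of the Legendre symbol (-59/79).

(-59/79)
  = (20/79)    [-59 ≡ 20 mod 79]
  = (5/79)    [79 ≡ 7 mod 8 ⇒ (2/79)^2 = +1]
  = (79/5)    [QR: 5 ≡ 1 mod 4, sign kept]
  = (4/5)    [79 ≡ 4 mod 5]
  = (1/5)    [5 ≡ 5 mod 8 ⇒ (2/5)^2 = +1]
  = 1    [(1/5) = 1]

1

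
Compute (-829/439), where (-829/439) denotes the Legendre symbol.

1

(-829/439)
  = (49/439)    [-829 ≡ 49 mod 439]
  = (439/49)    [QR: 49 ≡ 1 mod 4, sign kept]
  = (47/49)    [439 ≡ 47 mod 49]
  = (49/47)    [QR: 49 ≡ 1 mod 4, sign kept]
  = (2/47)    [49 ≡ 2 mod 47]
  = (1/47)    [47 ≡ 7 mod 8 ⇒ (2/47) = +1]
  = 1    [(1/47) = 1]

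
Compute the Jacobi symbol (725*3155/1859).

By multiplicativity, (725·3155/1859) = (725/1859)·(3155/1859).
First factor (725/1859):
(725/1859)
  = (1859/725)    [QR: 725 ≡ 1 mod 4, sign kept]
  = (409/725)    [1859 ≡ 409 mod 725]
  = (725/409)    [QR: 409 ≡ 1 mod 4, sign kept]
  = (316/409)    [725 ≡ 316 mod 409]
  = (79/409)    [409 ≡ 1 mod 8 ⇒ (2/409)^2 = +1]
  = (409/79)    [QR: 409 ≡ 1 mod 4, sign kept]
  = (14/79)    [409 ≡ 14 mod 79]
  = (7/79)    [79 ≡ 7 mod 8 ⇒ (2/79) = +1]
  = -(79/7)    [QR: both ≡ 3 mod 4, sign flips]
  = -(2/7)    [79 ≡ 2 mod 7]
  = -(1/7)    [7 ≡ 7 mod 8 ⇒ (2/7) = +1]
  = -1    [(1/7) = 1]
Second factor (3155/1859):
(3155/1859)
  = (1296/1859)    [3155 ≡ 1296 mod 1859]
  = (81/1859)    [1859 ≡ 3 mod 8 ⇒ (2/1859)^4 = +1]
  = (1859/81)    [QR: 81 ≡ 1 mod 4, sign kept]
  = (77/81)    [1859 ≡ 77 mod 81]
  = (81/77)    [QR: 77 ≡ 1 mod 4, sign kept]
  = (4/77)    [81 ≡ 4 mod 77]
  = (1/77)    [77 ≡ 5 mod 8 ⇒ (2/77)^2 = +1]
  = 1    [(1/77) = 1]
Product: (-1)·(1) = -1.

-1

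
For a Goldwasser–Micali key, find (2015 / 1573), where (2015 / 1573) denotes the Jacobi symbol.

0

Reduce the numerator: 2015 ≡ 442 (mod 1573), so (2015 / 1573) = (442 / 1573).
Factor out 2: 442 = 2·221. Since 1573 ≡ 5 (mod 8), (2 / 1573) = -1. Now have -(221 / 1573).
221 ≡ 1 (mod 4), so quadratic reciprocity gives (221 / 1573) = (1573 / 221). Reduce: 1573 ≡ 26 (mod 221). Now have -(26 / 221).
Factor out 2: 26 = 2·13. Since 221 ≡ 5 (mod 8), (2 / 221) = -1. Now have (13 / 221).
13 ≡ 1 (mod 4), so quadratic reciprocity gives (13 / 221) = (221 / 13). Reduce: 221 ≡ 0 (mod 13). Now have (0 / 13).
The numerator is now 0 with denominator 13 > 1: the symbol is 0.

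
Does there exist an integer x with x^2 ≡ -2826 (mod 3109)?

no

Pull out -1: (-2826/3109) = (-1/3109)·(2826/3109). Since 3109 ≡ 1 (mod 4), (-1/3109) = +1. Now have (2826/3109).
Factor out 2: 2826 = 2·1413. Since 3109 ≡ 5 (mod 8), (2/3109) = -1. Now have -(1413/3109).
1413 ≡ 1 (mod 4), so quadratic reciprocity gives (1413/3109) = (3109/1413). Reduce: 3109 ≡ 283 (mod 1413). Now have -(283/1413).
1413 ≡ 1 (mod 4), so quadratic reciprocity gives (283/1413) = (1413/283). Reduce: 1413 ≡ 281 (mod 283). Now have -(281/283).
281 ≡ 1 (mod 4), so quadratic reciprocity gives (281/283) = (283/281). Reduce: 283 ≡ 2 (mod 281). Now have -(2/281).
Factor out 2: 2 = 2. Since 281 ≡ 1 (mod 8), (2/281) = +1. Now have -(1/281).
(1/281) = 1. Collecting the sign factors: -1.
(-2826/3109) = -1, and 3109 is prime, so -2826 is not a quadratic residue mod 3109.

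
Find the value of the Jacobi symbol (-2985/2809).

1

(-2985/2809)
  = (2633/2809)    [-2985 ≡ 2633 mod 2809]
  = (2809/2633)    [QR: 2633 ≡ 1 mod 4, sign kept]
  = (176/2633)    [2809 ≡ 176 mod 2633]
  = (11/2633)    [2633 ≡ 1 mod 8 ⇒ (2/2633)^4 = +1]
  = (2633/11)    [QR: 2633 ≡ 1 mod 4, sign kept]
  = (4/11)    [2633 ≡ 4 mod 11]
  = (1/11)    [11 ≡ 3 mod 8 ⇒ (2/11)^2 = +1]
  = 1    [(1/11) = 1]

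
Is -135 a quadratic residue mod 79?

yes

Reduce the numerator: -135 ≡ 23 (mod 79), so (-135|79) = (23|79).
Both 23 ≡ 3 and 79 ≡ 3 (mod 4), so reciprocity gives (23|79) = -(79|23). Reduce: 79 ≡ 10 (mod 23). Now have -(10|23).
Factor out 2: 10 = 2·5. Since 23 ≡ 7 (mod 8), (2|23) = +1. Now have -(5|23).
5 ≡ 1 (mod 4), so quadratic reciprocity gives (5|23) = (23|5). Reduce: 23 ≡ 3 (mod 5). Now have -(3|5).
5 ≡ 1 (mod 4), so quadratic reciprocity gives (3|5) = (5|3). Reduce: 5 ≡ 2 (mod 3). Now have -(2|3).
Factor out 2: 2 = 2. Since 3 ≡ 3 (mod 8), (2|3) = -1. Now have (1|3).
(1|3) = 1. Collecting the sign factors: 1.
(-135|79) = 1, and 79 is prime, so -135 is a quadratic residue mod 79.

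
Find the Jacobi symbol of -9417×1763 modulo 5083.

1

By multiplicativity, (-9417·1763 / 5083) = (-9417 / 5083)·(1763 / 5083).
First factor (-9417 / 5083):
Reduce the numerator: -9417 ≡ 749 (mod 5083), so (-9417 / 5083) = (749 / 5083).
749 ≡ 1 (mod 4), so quadratic reciprocity gives (749 / 5083) = (5083 / 749). Reduce: 5083 ≡ 589 (mod 749). Now have (589 / 749).
589 ≡ 1 (mod 4), so quadratic reciprocity gives (589 / 749) = (749 / 589). Reduce: 749 ≡ 160 (mod 589). Now have (160 / 589).
Factor out 2: 160 = 2^5·5. Since 589 ≡ 5 (mod 8), (2 / 589) = -1, and (2 / 589)^5 = -1. Now have -(5 / 589).
5 ≡ 1 (mod 4), so quadratic reciprocity gives (5 / 589) = (589 / 5). Reduce: 589 ≡ 4 (mod 5). Now have -(4 / 5).
Factor out 2: 4 = 2^2. Since 5 ≡ 5 (mod 8), (2 / 5) = -1, and (2 / 5)^2 = +1. Now have -(1 / 5).
(1 / 5) = 1. Collecting the sign factors: -1.
Second factor (1763 / 5083):
Both 1763 ≡ 3 and 5083 ≡ 3 (mod 4), so reciprocity gives (1763 / 5083) = -(5083 / 1763). Reduce: 5083 ≡ 1557 (mod 1763). Now have -(1557 / 1763).
1557 ≡ 1 (mod 4), so quadratic reciprocity gives (1557 / 1763) = (1763 / 1557). Reduce: 1763 ≡ 206 (mod 1557). Now have -(206 / 1557).
Factor out 2: 206 = 2·103. Since 1557 ≡ 5 (mod 8), (2 / 1557) = -1. Now have (103 / 1557).
1557 ≡ 1 (mod 4), so quadratic reciprocity gives (103 / 1557) = (1557 / 103). Reduce: 1557 ≡ 12 (mod 103). Now have (12 / 103).
Factor out 2: 12 = 2^2·3. Since 103 ≡ 7 (mod 8), (2 / 103) = +1, and (2 / 103)^2 = +1. Now have (3 / 103).
Both 3 ≡ 3 and 103 ≡ 3 (mod 4), so reciprocity gives (3 / 103) = -(103 / 3). Reduce: 103 ≡ 1 (mod 3). Now have -(1 / 3).
(1 / 3) = 1. Collecting the sign factors: -1.
Product: (-1)·(-1) = 1.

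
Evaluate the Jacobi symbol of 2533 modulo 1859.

Reduce the numerator: 2533 ≡ 674 (mod 1859), so (2533/1859) = (674/1859).
Factor out 2: 674 = 2·337. Since 1859 ≡ 3 (mod 8), (2/1859) = -1. Now have -(337/1859).
337 ≡ 1 (mod 4), so quadratic reciprocity gives (337/1859) = (1859/337). Reduce: 1859 ≡ 174 (mod 337). Now have -(174/337).
Factor out 2: 174 = 2·87. Since 337 ≡ 1 (mod 8), (2/337) = +1. Now have -(87/337).
337 ≡ 1 (mod 4), so quadratic reciprocity gives (87/337) = (337/87). Reduce: 337 ≡ 76 (mod 87). Now have -(76/87).
Factor out 2: 76 = 2^2·19. Since 87 ≡ 7 (mod 8), (2/87) = +1, and (2/87)^2 = +1. Now have -(19/87).
Both 19 ≡ 3 and 87 ≡ 3 (mod 4), so reciprocity gives (19/87) = -(87/19). Reduce: 87 ≡ 11 (mod 19). Now have (11/19).
Both 11 ≡ 3 and 19 ≡ 3 (mod 4), so reciprocity gives (11/19) = -(19/11). Reduce: 19 ≡ 8 (mod 11). Now have -(8/11).
Factor out 2: 8 = 2^3. Since 11 ≡ 3 (mod 8), (2/11) = -1, and (2/11)^3 = -1. Now have (1/11).
(1/11) = 1. Collecting the sign factors: 1.

1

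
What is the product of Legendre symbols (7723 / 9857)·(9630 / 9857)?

1

By multiplicativity, (7723·9630 / 9857) = (7723 / 9857)·(9630 / 9857).
First factor (7723 / 9857):
(7723 / 9857)
  = (9857 / 7723)    [QR: 9857 ≡ 1 mod 4, sign kept]
  = (2134 / 7723)    [9857 ≡ 2134 mod 7723]
  = -(1067 / 7723)    [7723 ≡ 3 mod 8 ⇒ (2 / 7723) = -1]
  = (7723 / 1067)    [QR: both ≡ 3 mod 4, sign flips]
  = (254 / 1067)    [7723 ≡ 254 mod 1067]
  = -(127 / 1067)    [1067 ≡ 3 mod 8 ⇒ (2 / 1067) = -1]
  = (1067 / 127)    [QR: both ≡ 3 mod 4, sign flips]
  = (51 / 127)    [1067 ≡ 51 mod 127]
  = -(127 / 51)    [QR: both ≡ 3 mod 4, sign flips]
  = -(25 / 51)    [127 ≡ 25 mod 51]
  = -(51 / 25)    [QR: 25 ≡ 1 mod 4, sign kept]
  = -(1 / 25)    [51 ≡ 1 mod 25]
  = -1    [(1 / 25) = 1]
Second factor (9630 / 9857):
(9630 / 9857)
  = (4815 / 9857)    [9857 ≡ 1 mod 8 ⇒ (2 / 9857) = +1]
  = (9857 / 4815)    [QR: 9857 ≡ 1 mod 4, sign kept]
  = (227 / 4815)    [9857 ≡ 227 mod 4815]
  = -(4815 / 227)    [QR: both ≡ 3 mod 4, sign flips]
  = -(48 / 227)    [4815 ≡ 48 mod 227]
  = -(3 / 227)    [227 ≡ 3 mod 8 ⇒ (2 / 227)^4 = +1]
  = (227 / 3)    [QR: both ≡ 3 mod 4, sign flips]
  = (2 / 3)    [227 ≡ 2 mod 3]
  = -(1 / 3)    [3 ≡ 3 mod 8 ⇒ (2 / 3) = -1]
  = -1    [(1 / 3) = 1]
Product: (-1)·(-1) = 1.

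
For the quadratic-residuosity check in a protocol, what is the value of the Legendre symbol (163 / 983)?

(163 / 983)
  = -(983 / 163)    [QR: both ≡ 3 mod 4, sign flips]
  = -(5 / 163)    [983 ≡ 5 mod 163]
  = -(163 / 5)    [QR: 5 ≡ 1 mod 4, sign kept]
  = -(3 / 5)    [163 ≡ 3 mod 5]
  = -(5 / 3)    [QR: 5 ≡ 1 mod 4, sign kept]
  = -(2 / 3)    [5 ≡ 2 mod 3]
  = (1 / 3)    [3 ≡ 3 mod 8 ⇒ (2 / 3) = -1]
  = 1    [(1 / 3) = 1]

1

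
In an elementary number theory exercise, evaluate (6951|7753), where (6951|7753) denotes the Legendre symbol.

(6951|7753)
  = (7753|6951)    [QR: 7753 ≡ 1 mod 4, sign kept]
  = (802|6951)    [7753 ≡ 802 mod 6951]
  = (401|6951)    [6951 ≡ 7 mod 8 ⇒ (2|6951) = +1]
  = (6951|401)    [QR: 401 ≡ 1 mod 4, sign kept]
  = (134|401)    [6951 ≡ 134 mod 401]
  = (67|401)    [401 ≡ 1 mod 8 ⇒ (2|401) = +1]
  = (401|67)    [QR: 401 ≡ 1 mod 4, sign kept]
  = (66|67)    [401 ≡ 66 mod 67]
  = -(33|67)    [67 ≡ 3 mod 8 ⇒ (2|67) = -1]
  = -(67|33)    [QR: 33 ≡ 1 mod 4, sign kept]
  = -(1|33)    [67 ≡ 1 mod 33]
  = -1    [(1|33) = 1]

-1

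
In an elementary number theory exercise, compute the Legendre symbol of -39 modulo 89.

1

(-39/89)
  = (50/89)    [-39 ≡ 50 mod 89]
  = (25/89)    [89 ≡ 1 mod 8 ⇒ (2/89) = +1]
  = (89/25)    [QR: 25 ≡ 1 mod 4, sign kept]
  = (14/25)    [89 ≡ 14 mod 25]
  = (7/25)    [25 ≡ 1 mod 8 ⇒ (2/25) = +1]
  = (25/7)    [QR: 25 ≡ 1 mod 4, sign kept]
  = (4/7)    [25 ≡ 4 mod 7]
  = (1/7)    [7 ≡ 7 mod 8 ⇒ (2/7)^2 = +1]
  = 1    [(1/7) = 1]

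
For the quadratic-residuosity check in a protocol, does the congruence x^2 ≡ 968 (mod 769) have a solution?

(968/769)
  = (199/769)    [968 ≡ 199 mod 769]
  = (769/199)    [QR: 769 ≡ 1 mod 4, sign kept]
  = (172/199)    [769 ≡ 172 mod 199]
  = (43/199)    [199 ≡ 7 mod 8 ⇒ (2/199)^2 = +1]
  = -(199/43)    [QR: both ≡ 3 mod 4, sign flips]
  = -(27/43)    [199 ≡ 27 mod 43]
  = (43/27)    [QR: both ≡ 3 mod 4, sign flips]
  = (16/27)    [43 ≡ 16 mod 27]
  = (1/27)    [27 ≡ 3 mod 8 ⇒ (2/27)^4 = +1]
  = 1    [(1/27) = 1]
(968/769) = 1, and 769 is prime, so 968 is a quadratic residue mod 769.

yes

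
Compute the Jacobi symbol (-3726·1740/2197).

By multiplicativity, (-3726·1740/2197) = (-3726/2197)·(1740/2197).
First factor (-3726/2197):
Reduce the numerator: -3726 ≡ 668 (mod 2197), so (-3726/2197) = (668/2197).
Factor out 2: 668 = 2^2·167. Since 2197 ≡ 5 (mod 8), (2/2197) = -1, and (2/2197)^2 = +1. Now have (167/2197).
2197 ≡ 1 (mod 4), so quadratic reciprocity gives (167/2197) = (2197/167). Reduce: 2197 ≡ 26 (mod 167). Now have (26/167).
Factor out 2: 26 = 2·13. Since 167 ≡ 7 (mod 8), (2/167) = +1. Now have (13/167).
13 ≡ 1 (mod 4), so quadratic reciprocity gives (13/167) = (167/13). Reduce: 167 ≡ 11 (mod 13). Now have (11/13).
13 ≡ 1 (mod 4), so quadratic reciprocity gives (11/13) = (13/11). Reduce: 13 ≡ 2 (mod 11). Now have (2/11).
Factor out 2: 2 = 2. Since 11 ≡ 3 (mod 8), (2/11) = -1. Now have -(1/11).
(1/11) = 1. Collecting the sign factors: -1.
Second factor (1740/2197):
Factor out 2: 1740 = 2^2·435. Since 2197 ≡ 5 (mod 8), (2/2197) = -1, and (2/2197)^2 = +1. Now have (435/2197).
2197 ≡ 1 (mod 4), so quadratic reciprocity gives (435/2197) = (2197/435). Reduce: 2197 ≡ 22 (mod 435). Now have (22/435).
Factor out 2: 22 = 2·11. Since 435 ≡ 3 (mod 8), (2/435) = -1. Now have -(11/435).
Both 11 ≡ 3 and 435 ≡ 3 (mod 4), so reciprocity gives (11/435) = -(435/11). Reduce: 435 ≡ 6 (mod 11). Now have (6/11).
Factor out 2: 6 = 2·3. Since 11 ≡ 3 (mod 8), (2/11) = -1. Now have -(3/11).
Both 3 ≡ 3 and 11 ≡ 3 (mod 4), so reciprocity gives (3/11) = -(11/3). Reduce: 11 ≡ 2 (mod 3). Now have (2/3).
Factor out 2: 2 = 2. Since 3 ≡ 3 (mod 8), (2/3) = -1. Now have -(1/3).
(1/3) = 1. Collecting the sign factors: -1.
Product: (-1)·(-1) = 1.

1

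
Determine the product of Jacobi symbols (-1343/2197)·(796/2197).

By multiplicativity, (-1343·796/2197) = (-1343/2197)·(796/2197).
First factor (-1343/2197):
Pull out -1: (-1343/2197) = (-1/2197)·(1343/2197). Since 2197 ≡ 1 (mod 4), (-1/2197) = +1. Now have (1343/2197).
2197 ≡ 1 (mod 4), so quadratic reciprocity gives (1343/2197) = (2197/1343). Reduce: 2197 ≡ 854 (mod 1343). Now have (854/1343).
Factor out 2: 854 = 2·427. Since 1343 ≡ 7 (mod 8), (2/1343) = +1. Now have (427/1343).
Both 427 ≡ 3 and 1343 ≡ 3 (mod 4), so reciprocity gives (427/1343) = -(1343/427). Reduce: 1343 ≡ 62 (mod 427). Now have -(62/427).
Factor out 2: 62 = 2·31. Since 427 ≡ 3 (mod 8), (2/427) = -1. Now have (31/427).
Both 31 ≡ 3 and 427 ≡ 3 (mod 4), so reciprocity gives (31/427) = -(427/31). Reduce: 427 ≡ 24 (mod 31). Now have -(24/31).
Factor out 2: 24 = 2^3·3. Since 31 ≡ 7 (mod 8), (2/31) = +1, and (2/31)^3 = +1. Now have -(3/31).
Both 3 ≡ 3 and 31 ≡ 3 (mod 4), so reciprocity gives (3/31) = -(31/3). Reduce: 31 ≡ 1 (mod 3). Now have (1/3).
(1/3) = 1. Collecting the sign factors: 1.
Second factor (796/2197):
Factor out 2: 796 = 2^2·199. Since 2197 ≡ 5 (mod 8), (2/2197) = -1, and (2/2197)^2 = +1. Now have (199/2197).
2197 ≡ 1 (mod 4), so quadratic reciprocity gives (199/2197) = (2197/199). Reduce: 2197 ≡ 8 (mod 199). Now have (8/199).
Factor out 2: 8 = 2^3. Since 199 ≡ 7 (mod 8), (2/199) = +1, and (2/199)^3 = +1. Now have (1/199).
(1/199) = 1. Collecting the sign factors: 1.
Product: (1)·(1) = 1.

1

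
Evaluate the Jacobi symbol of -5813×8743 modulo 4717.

1

By multiplicativity, (-5813·8743 / 4717) = (-5813 / 4717)·(8743 / 4717).
First factor (-5813 / 4717):
Pull out -1: (-5813 / 4717) = (-1 / 4717)·(5813 / 4717). Since 4717 ≡ 1 (mod 4), (-1 / 4717) = +1. Now have (5813 / 4717).
Reduce the numerator: 5813 ≡ 1096 (mod 4717), so (5813 / 4717) = (1096 / 4717).
Factor out 2: 1096 = 2^3·137. Since 4717 ≡ 5 (mod 8), (2 / 4717) = -1, and (2 / 4717)^3 = -1. Now have -(137 / 4717).
137 ≡ 1 (mod 4), so quadratic reciprocity gives (137 / 4717) = (4717 / 137). Reduce: 4717 ≡ 59 (mod 137). Now have -(59 / 137).
137 ≡ 1 (mod 4), so quadratic reciprocity gives (59 / 137) = (137 / 59). Reduce: 137 ≡ 19 (mod 59). Now have -(19 / 59).
Both 19 ≡ 3 and 59 ≡ 3 (mod 4), so reciprocity gives (19 / 59) = -(59 / 19). Reduce: 59 ≡ 2 (mod 19). Now have (2 / 19).
Factor out 2: 2 = 2. Since 19 ≡ 3 (mod 8), (2 / 19) = -1. Now have -(1 / 19).
(1 / 19) = 1. Collecting the sign factors: -1.
Second factor (8743 / 4717):
Reduce the numerator: 8743 ≡ 4026 (mod 4717), so (8743 / 4717) = (4026 / 4717).
Factor out 2: 4026 = 2·2013. Since 4717 ≡ 5 (mod 8), (2 / 4717) = -1. Now have -(2013 / 4717).
2013 ≡ 1 (mod 4), so quadratic reciprocity gives (2013 / 4717) = (4717 / 2013). Reduce: 4717 ≡ 691 (mod 2013). Now have -(691 / 2013).
2013 ≡ 1 (mod 4), so quadratic reciprocity gives (691 / 2013) = (2013 / 691). Reduce: 2013 ≡ 631 (mod 691). Now have -(631 / 691).
Both 631 ≡ 3 and 691 ≡ 3 (mod 4), so reciprocity gives (631 / 691) = -(691 / 631). Reduce: 691 ≡ 60 (mod 631). Now have (60 / 631).
Factor out 2: 60 = 2^2·15. Since 631 ≡ 7 (mod 8), (2 / 631) = +1, and (2 / 631)^2 = +1. Now have (15 / 631).
Both 15 ≡ 3 and 631 ≡ 3 (mod 4), so reciprocity gives (15 / 631) = -(631 / 15). Reduce: 631 ≡ 1 (mod 15). Now have -(1 / 15).
(1 / 15) = 1. Collecting the sign factors: -1.
Product: (-1)·(-1) = 1.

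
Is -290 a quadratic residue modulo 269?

yes

Reduce the numerator: -290 ≡ 248 (mod 269), so (-290|269) = (248|269).
Factor out 2: 248 = 2^3·31. Since 269 ≡ 5 (mod 8), (2|269) = -1, and (2|269)^3 = -1. Now have -(31|269).
269 ≡ 1 (mod 4), so quadratic reciprocity gives (31|269) = (269|31). Reduce: 269 ≡ 21 (mod 31). Now have -(21|31).
21 ≡ 1 (mod 4), so quadratic reciprocity gives (21|31) = (31|21). Reduce: 31 ≡ 10 (mod 21). Now have -(10|21).
Factor out 2: 10 = 2·5. Since 21 ≡ 5 (mod 8), (2|21) = -1. Now have (5|21).
5 ≡ 1 (mod 4), so quadratic reciprocity gives (5|21) = (21|5). Reduce: 21 ≡ 1 (mod 5). Now have (1|5).
(1|5) = 1. Collecting the sign factors: 1.
The Legendre symbol is 1, so x^2 ≡ -290 (mod 269) has solution.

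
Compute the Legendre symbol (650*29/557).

By multiplicativity, (650·29/557) = (650/557)·(29/557).
First factor (650/557):
(650/557)
  = (93/557)    [650 ≡ 93 mod 557]
  = (557/93)    [QR: 93 ≡ 1 mod 4, sign kept]
  = (92/93)    [557 ≡ 92 mod 93]
  = (23/93)    [93 ≡ 5 mod 8 ⇒ (2/93)^2 = +1]
  = (93/23)    [QR: 93 ≡ 1 mod 4, sign kept]
  = (1/23)    [93 ≡ 1 mod 23]
  = 1    [(1/23) = 1]
Second factor (29/557):
(29/557)
  = (557/29)    [QR: 29 ≡ 1 mod 4, sign kept]
  = (6/29)    [557 ≡ 6 mod 29]
  = -(3/29)    [29 ≡ 5 mod 8 ⇒ (2/29) = -1]
  = -(29/3)    [QR: 29 ≡ 1 mod 4, sign kept]
  = -(2/3)    [29 ≡ 2 mod 3]
  = (1/3)    [3 ≡ 3 mod 8 ⇒ (2/3) = -1]
  = 1    [(1/3) = 1]
Product: (1)·(1) = 1.

1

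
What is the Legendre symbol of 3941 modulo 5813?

-1

(3941|5813)
  = (5813|3941)    [QR: 3941 ≡ 1 mod 4, sign kept]
  = (1872|3941)    [5813 ≡ 1872 mod 3941]
  = (117|3941)    [3941 ≡ 5 mod 8 ⇒ (2|3941)^4 = +1]
  = (3941|117)    [QR: 117 ≡ 1 mod 4, sign kept]
  = (80|117)    [3941 ≡ 80 mod 117]
  = (5|117)    [117 ≡ 5 mod 8 ⇒ (2|117)^4 = +1]
  = (117|5)    [QR: 5 ≡ 1 mod 4, sign kept]
  = (2|5)    [117 ≡ 2 mod 5]
  = -(1|5)    [5 ≡ 5 mod 8 ⇒ (2|5) = -1]
  = -1    [(1|5) = 1]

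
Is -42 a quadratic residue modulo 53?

yes

(-42/53)
  = (11/53)    [-42 ≡ 11 mod 53]
  = (53/11)    [QR: 53 ≡ 1 mod 4, sign kept]
  = (9/11)    [53 ≡ 9 mod 11]
  = (11/9)    [QR: 9 ≡ 1 mod 4, sign kept]
  = (2/9)    [11 ≡ 2 mod 9]
  = (1/9)    [9 ≡ 1 mod 8 ⇒ (2/9) = +1]
  = 1    [(1/9) = 1]
The Legendre symbol is 1, so x^2 ≡ -42 (mod 53) has solution.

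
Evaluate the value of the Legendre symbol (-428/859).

1

(-428/859)
  = -(428/859)    [859 ≡ 3 mod 4 ⇒ (-1/859) = -1]
  = -(107/859)    [859 ≡ 3 mod 8 ⇒ (2/859)^2 = +1]
  = (859/107)    [QR: both ≡ 3 mod 4, sign flips]
  = (3/107)    [859 ≡ 3 mod 107]
  = -(107/3)    [QR: both ≡ 3 mod 4, sign flips]
  = -(2/3)    [107 ≡ 2 mod 3]
  = (1/3)    [3 ≡ 3 mod 8 ⇒ (2/3) = -1]
  = 1    [(1/3) = 1]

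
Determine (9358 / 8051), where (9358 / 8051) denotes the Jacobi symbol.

1

(9358 / 8051)
  = (1307 / 8051)    [9358 ≡ 1307 mod 8051]
  = -(8051 / 1307)    [QR: both ≡ 3 mod 4, sign flips]
  = -(209 / 1307)    [8051 ≡ 209 mod 1307]
  = -(1307 / 209)    [QR: 209 ≡ 1 mod 4, sign kept]
  = -(53 / 209)    [1307 ≡ 53 mod 209]
  = -(209 / 53)    [QR: 53 ≡ 1 mod 4, sign kept]
  = -(50 / 53)    [209 ≡ 50 mod 53]
  = (25 / 53)    [53 ≡ 5 mod 8 ⇒ (2 / 53) = -1]
  = (53 / 25)    [QR: 25 ≡ 1 mod 4, sign kept]
  = (3 / 25)    [53 ≡ 3 mod 25]
  = (25 / 3)    [QR: 25 ≡ 1 mod 4, sign kept]
  = (1 / 3)    [25 ≡ 1 mod 3]
  = 1    [(1 / 3) = 1]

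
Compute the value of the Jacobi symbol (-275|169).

Reduce the numerator: -275 ≡ 63 (mod 169), so (-275|169) = (63|169).
169 ≡ 1 (mod 4), so quadratic reciprocity gives (63|169) = (169|63). Reduce: 169 ≡ 43 (mod 63). Now have (43|63).
Both 43 ≡ 3 and 63 ≡ 3 (mod 4), so reciprocity gives (43|63) = -(63|43). Reduce: 63 ≡ 20 (mod 43). Now have -(20|43).
Factor out 2: 20 = 2^2·5. Since 43 ≡ 3 (mod 8), (2|43) = -1, and (2|43)^2 = +1. Now have -(5|43).
5 ≡ 1 (mod 4), so quadratic reciprocity gives (5|43) = (43|5). Reduce: 43 ≡ 3 (mod 5). Now have -(3|5).
5 ≡ 1 (mod 4), so quadratic reciprocity gives (3|5) = (5|3). Reduce: 5 ≡ 2 (mod 3). Now have -(2|3).
Factor out 2: 2 = 2. Since 3 ≡ 3 (mod 8), (2|3) = -1. Now have (1|3).
(1|3) = 1. Collecting the sign factors: 1.

1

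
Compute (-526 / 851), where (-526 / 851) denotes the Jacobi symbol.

(-526 / 851)
  = (325 / 851)    [-526 ≡ 325 mod 851]
  = (851 / 325)    [QR: 325 ≡ 1 mod 4, sign kept]
  = (201 / 325)    [851 ≡ 201 mod 325]
  = (325 / 201)    [QR: 201 ≡ 1 mod 4, sign kept]
  = (124 / 201)    [325 ≡ 124 mod 201]
  = (31 / 201)    [201 ≡ 1 mod 8 ⇒ (2 / 201)^2 = +1]
  = (201 / 31)    [QR: 201 ≡ 1 mod 4, sign kept]
  = (15 / 31)    [201 ≡ 15 mod 31]
  = -(31 / 15)    [QR: both ≡ 3 mod 4, sign flips]
  = -(1 / 15)    [31 ≡ 1 mod 15]
  = -1    [(1 / 15) = 1]

-1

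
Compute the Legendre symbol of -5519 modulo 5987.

Reduce the numerator: -5519 ≡ 468 (mod 5987), so (-5519 / 5987) = (468 / 5987).
Factor out 2: 468 = 2^2·117. Since 5987 ≡ 3 (mod 8), (2 / 5987) = -1, and (2 / 5987)^2 = +1. Now have (117 / 5987).
117 ≡ 1 (mod 4), so quadratic reciprocity gives (117 / 5987) = (5987 / 117). Reduce: 5987 ≡ 20 (mod 117). Now have (20 / 117).
Factor out 2: 20 = 2^2·5. Since 117 ≡ 5 (mod 8), (2 / 117) = -1, and (2 / 117)^2 = +1. Now have (5 / 117).
5 ≡ 1 (mod 4), so quadratic reciprocity gives (5 / 117) = (117 / 5). Reduce: 117 ≡ 2 (mod 5). Now have (2 / 5).
Factor out 2: 2 = 2. Since 5 ≡ 5 (mod 8), (2 / 5) = -1. Now have -(1 / 5).
(1 / 5) = 1. Collecting the sign factors: -1.

-1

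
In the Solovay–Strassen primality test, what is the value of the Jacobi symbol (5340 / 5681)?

1

(5340 / 5681)
  = (1335 / 5681)    [5681 ≡ 1 mod 8 ⇒ (2 / 5681)^2 = +1]
  = (5681 / 1335)    [QR: 5681 ≡ 1 mod 4, sign kept]
  = (341 / 1335)    [5681 ≡ 341 mod 1335]
  = (1335 / 341)    [QR: 341 ≡ 1 mod 4, sign kept]
  = (312 / 341)    [1335 ≡ 312 mod 341]
  = -(39 / 341)    [341 ≡ 5 mod 8 ⇒ (2 / 341)^3 = -1]
  = -(341 / 39)    [QR: 341 ≡ 1 mod 4, sign kept]
  = -(29 / 39)    [341 ≡ 29 mod 39]
  = -(39 / 29)    [QR: 29 ≡ 1 mod 4, sign kept]
  = -(10 / 29)    [39 ≡ 10 mod 29]
  = (5 / 29)    [29 ≡ 5 mod 8 ⇒ (2 / 29) = -1]
  = (29 / 5)    [QR: 5 ≡ 1 mod 4, sign kept]
  = (4 / 5)    [29 ≡ 4 mod 5]
  = (1 / 5)    [5 ≡ 5 mod 8 ⇒ (2 / 5)^2 = +1]
  = 1    [(1 / 5) = 1]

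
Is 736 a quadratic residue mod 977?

no

Factor out 2: 736 = 2^5·23. Since 977 ≡ 1 (mod 8), (2/977) = +1, and (2/977)^5 = +1. Now have (23/977).
977 ≡ 1 (mod 4), so quadratic reciprocity gives (23/977) = (977/23). Reduce: 977 ≡ 11 (mod 23). Now have (11/23).
Both 11 ≡ 3 and 23 ≡ 3 (mod 4), so reciprocity gives (11/23) = -(23/11). Reduce: 23 ≡ 1 (mod 11). Now have -(1/11).
(1/11) = 1. Collecting the sign factors: -1.
(736/977) = -1, and 977 is prime, so 736 is not a quadratic residue mod 977.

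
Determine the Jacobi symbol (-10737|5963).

-1

Reduce the numerator: -10737 ≡ 1189 (mod 5963), so (-10737|5963) = (1189|5963).
1189 ≡ 1 (mod 4), so quadratic reciprocity gives (1189|5963) = (5963|1189). Reduce: 5963 ≡ 18 (mod 1189). Now have (18|1189).
Factor out 2: 18 = 2·9. Since 1189 ≡ 5 (mod 8), (2|1189) = -1. Now have -(9|1189).
9 ≡ 1 (mod 4), so quadratic reciprocity gives (9|1189) = (1189|9). Reduce: 1189 ≡ 1 (mod 9). Now have -(1|9).
(1|9) = 1. Collecting the sign factors: -1.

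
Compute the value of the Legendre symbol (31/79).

1

(31/79)
  = -(79/31)    [QR: both ≡ 3 mod 4, sign flips]
  = -(17/31)    [79 ≡ 17 mod 31]
  = -(31/17)    [QR: 17 ≡ 1 mod 4, sign kept]
  = -(14/17)    [31 ≡ 14 mod 17]
  = -(7/17)    [17 ≡ 1 mod 8 ⇒ (2/17) = +1]
  = -(17/7)    [QR: 17 ≡ 1 mod 4, sign kept]
  = -(3/7)    [17 ≡ 3 mod 7]
  = (7/3)    [QR: both ≡ 3 mod 4, sign flips]
  = (1/3)    [7 ≡ 1 mod 3]
  = 1    [(1/3) = 1]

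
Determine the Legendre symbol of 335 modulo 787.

-1

(335 / 787)
  = -(787 / 335)    [QR: both ≡ 3 mod 4, sign flips]
  = -(117 / 335)    [787 ≡ 117 mod 335]
  = -(335 / 117)    [QR: 117 ≡ 1 mod 4, sign kept]
  = -(101 / 117)    [335 ≡ 101 mod 117]
  = -(117 / 101)    [QR: 101 ≡ 1 mod 4, sign kept]
  = -(16 / 101)    [117 ≡ 16 mod 101]
  = -(1 / 101)    [101 ≡ 5 mod 8 ⇒ (2 / 101)^4 = +1]
  = -1    [(1 / 101) = 1]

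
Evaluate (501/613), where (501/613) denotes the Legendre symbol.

1

(501/613)
  = (613/501)    [QR: 501 ≡ 1 mod 4, sign kept]
  = (112/501)    [613 ≡ 112 mod 501]
  = (7/501)    [501 ≡ 5 mod 8 ⇒ (2/501)^4 = +1]
  = (501/7)    [QR: 501 ≡ 1 mod 4, sign kept]
  = (4/7)    [501 ≡ 4 mod 7]
  = (1/7)    [7 ≡ 7 mod 8 ⇒ (2/7)^2 = +1]
  = 1    [(1/7) = 1]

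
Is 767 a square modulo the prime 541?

Reduce the numerator: 767 ≡ 226 (mod 541), so (767/541) = (226/541).
Factor out 2: 226 = 2·113. Since 541 ≡ 5 (mod 8), (2/541) = -1. Now have -(113/541).
113 ≡ 1 (mod 4), so quadratic reciprocity gives (113/541) = (541/113). Reduce: 541 ≡ 89 (mod 113). Now have -(89/113).
89 ≡ 1 (mod 4), so quadratic reciprocity gives (89/113) = (113/89). Reduce: 113 ≡ 24 (mod 89). Now have -(24/89).
Factor out 2: 24 = 2^3·3. Since 89 ≡ 1 (mod 8), (2/89) = +1, and (2/89)^3 = +1. Now have -(3/89).
89 ≡ 1 (mod 4), so quadratic reciprocity gives (3/89) = (89/3). Reduce: 89 ≡ 2 (mod 3). Now have -(2/3).
Factor out 2: 2 = 2. Since 3 ≡ 3 (mod 8), (2/3) = -1. Now have (1/3).
(1/3) = 1. Collecting the sign factors: 1.
(767/541) = 1, and 541 is prime, so 767 is a quadratic residue mod 541.

yes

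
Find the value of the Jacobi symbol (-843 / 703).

1

Reduce the numerator: -843 ≡ 563 (mod 703), so (-843 / 703) = (563 / 703).
Both 563 ≡ 3 and 703 ≡ 3 (mod 4), so reciprocity gives (563 / 703) = -(703 / 563). Reduce: 703 ≡ 140 (mod 563). Now have -(140 / 563).
Factor out 2: 140 = 2^2·35. Since 563 ≡ 3 (mod 8), (2 / 563) = -1, and (2 / 563)^2 = +1. Now have -(35 / 563).
Both 35 ≡ 3 and 563 ≡ 3 (mod 4), so reciprocity gives (35 / 563) = -(563 / 35). Reduce: 563 ≡ 3 (mod 35). Now have (3 / 35).
Both 3 ≡ 3 and 35 ≡ 3 (mod 4), so reciprocity gives (3 / 35) = -(35 / 3). Reduce: 35 ≡ 2 (mod 3). Now have -(2 / 3).
Factor out 2: 2 = 2. Since 3 ≡ 3 (mod 8), (2 / 3) = -1. Now have (1 / 3).
(1 / 3) = 1. Collecting the sign factors: 1.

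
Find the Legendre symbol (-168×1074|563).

By multiplicativity, (-168·1074|563) = (-168|563)·(1074|563).
First factor (-168|563):
(-168|563)
  = -(168|563)    [563 ≡ 3 mod 4 ⇒ (-1|563) = -1]
  = (21|563)    [563 ≡ 3 mod 8 ⇒ (2|563)^3 = -1]
  = (563|21)    [QR: 21 ≡ 1 mod 4, sign kept]
  = (17|21)    [563 ≡ 17 mod 21]
  = (21|17)    [QR: 17 ≡ 1 mod 4, sign kept]
  = (4|17)    [21 ≡ 4 mod 17]
  = (1|17)    [17 ≡ 1 mod 8 ⇒ (2|17)^2 = +1]
  = 1    [(1|17) = 1]
Second factor (1074|563):
(1074|563)
  = (511|563)    [1074 ≡ 511 mod 563]
  = -(563|511)    [QR: both ≡ 3 mod 4, sign flips]
  = -(52|511)    [563 ≡ 52 mod 511]
  = -(13|511)    [511 ≡ 7 mod 8 ⇒ (2|511)^2 = +1]
  = -(511|13)    [QR: 13 ≡ 1 mod 4, sign kept]
  = -(4|13)    [511 ≡ 4 mod 13]
  = -(1|13)    [13 ≡ 5 mod 8 ⇒ (2|13)^2 = +1]
  = -1    [(1|13) = 1]
Product: (1)·(-1) = -1.

-1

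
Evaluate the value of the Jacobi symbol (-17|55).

-1

(-17|55)
  = (38|55)    [-17 ≡ 38 mod 55]
  = (19|55)    [55 ≡ 7 mod 8 ⇒ (2|55) = +1]
  = -(55|19)    [QR: both ≡ 3 mod 4, sign flips]
  = -(17|19)    [55 ≡ 17 mod 19]
  = -(19|17)    [QR: 17 ≡ 1 mod 4, sign kept]
  = -(2|17)    [19 ≡ 2 mod 17]
  = -(1|17)    [17 ≡ 1 mod 8 ⇒ (2|17) = +1]
  = -1    [(1|17) = 1]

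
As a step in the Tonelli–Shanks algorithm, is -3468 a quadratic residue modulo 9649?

Pull out -1: (-3468/9649) = (-1/9649)·(3468/9649). Since 9649 ≡ 1 (mod 4), (-1/9649) = +1. Now have (3468/9649).
Factor out 2: 3468 = 2^2·867. Since 9649 ≡ 1 (mod 8), (2/9649) = +1, and (2/9649)^2 = +1. Now have (867/9649).
9649 ≡ 1 (mod 4), so quadratic reciprocity gives (867/9649) = (9649/867). Reduce: 9649 ≡ 112 (mod 867). Now have (112/867).
Factor out 2: 112 = 2^4·7. Since 867 ≡ 3 (mod 8), (2/867) = -1, and (2/867)^4 = +1. Now have (7/867).
Both 7 ≡ 3 and 867 ≡ 3 (mod 4), so reciprocity gives (7/867) = -(867/7). Reduce: 867 ≡ 6 (mod 7). Now have -(6/7).
Factor out 2: 6 = 2·3. Since 7 ≡ 7 (mod 8), (2/7) = +1. Now have -(3/7).
Both 3 ≡ 3 and 7 ≡ 3 (mod 4), so reciprocity gives (3/7) = -(7/3). Reduce: 7 ≡ 1 (mod 3). Now have (1/3).
(1/3) = 1. Collecting the sign factors: 1.
The Legendre symbol is 1, so x^2 ≡ -3468 (mod 9649) has solution.

yes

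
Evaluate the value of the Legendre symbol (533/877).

533 ≡ 1 (mod 4), so quadratic reciprocity gives (533/877) = (877/533). Reduce: 877 ≡ 344 (mod 533). Now have (344/533).
Factor out 2: 344 = 2^3·43. Since 533 ≡ 5 (mod 8), (2/533) = -1, and (2/533)^3 = -1. Now have -(43/533).
533 ≡ 1 (mod 4), so quadratic reciprocity gives (43/533) = (533/43). Reduce: 533 ≡ 17 (mod 43). Now have -(17/43).
17 ≡ 1 (mod 4), so quadratic reciprocity gives (17/43) = (43/17). Reduce: 43 ≡ 9 (mod 17). Now have -(9/17).
9 ≡ 1 (mod 4), so quadratic reciprocity gives (9/17) = (17/9). Reduce: 17 ≡ 8 (mod 9). Now have -(8/9).
Factor out 2: 8 = 2^3. Since 9 ≡ 1 (mod 8), (2/9) = +1, and (2/9)^3 = +1. Now have -(1/9).
(1/9) = 1. Collecting the sign factors: -1.

-1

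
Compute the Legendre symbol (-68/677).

(-68/677)
  = (68/677)    [677 ≡ 1 mod 4 ⇒ (-1/677) = +1]
  = (17/677)    [677 ≡ 5 mod 8 ⇒ (2/677)^2 = +1]
  = (677/17)    [QR: 17 ≡ 1 mod 4, sign kept]
  = (14/17)    [677 ≡ 14 mod 17]
  = (7/17)    [17 ≡ 1 mod 8 ⇒ (2/17) = +1]
  = (17/7)    [QR: 17 ≡ 1 mod 4, sign kept]
  = (3/7)    [17 ≡ 3 mod 7]
  = -(7/3)    [QR: both ≡ 3 mod 4, sign flips]
  = -(1/3)    [7 ≡ 1 mod 3]
  = -1    [(1/3) = 1]

-1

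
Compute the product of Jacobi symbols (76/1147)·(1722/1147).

-1

By multiplicativity, (76·1722/1147) = (76/1147)·(1722/1147).
First factor (76/1147):
Factor out 2: 76 = 2^2·19. Since 1147 ≡ 3 (mod 8), (2/1147) = -1, and (2/1147)^2 = +1. Now have (19/1147).
Both 19 ≡ 3 and 1147 ≡ 3 (mod 4), so reciprocity gives (19/1147) = -(1147/19). Reduce: 1147 ≡ 7 (mod 19). Now have -(7/19).
Both 7 ≡ 3 and 19 ≡ 3 (mod 4), so reciprocity gives (7/19) = -(19/7). Reduce: 19 ≡ 5 (mod 7). Now have (5/7).
5 ≡ 1 (mod 4), so quadratic reciprocity gives (5/7) = (7/5). Reduce: 7 ≡ 2 (mod 5). Now have (2/5).
Factor out 2: 2 = 2. Since 5 ≡ 5 (mod 8), (2/5) = -1. Now have -(1/5).
(1/5) = 1. Collecting the sign factors: -1.
Second factor (1722/1147):
Reduce the numerator: 1722 ≡ 575 (mod 1147), so (1722/1147) = (575/1147).
Both 575 ≡ 3 and 1147 ≡ 3 (mod 4), so reciprocity gives (575/1147) = -(1147/575). Reduce: 1147 ≡ 572 (mod 575). Now have -(572/575).
Factor out 2: 572 = 2^2·143. Since 575 ≡ 7 (mod 8), (2/575) = +1, and (2/575)^2 = +1. Now have -(143/575).
Both 143 ≡ 3 and 575 ≡ 3 (mod 4), so reciprocity gives (143/575) = -(575/143). Reduce: 575 ≡ 3 (mod 143). Now have (3/143).
Both 3 ≡ 3 and 143 ≡ 3 (mod 4), so reciprocity gives (3/143) = -(143/3). Reduce: 143 ≡ 2 (mod 3). Now have -(2/3).
Factor out 2: 2 = 2. Since 3 ≡ 3 (mod 8), (2/3) = -1. Now have (1/3).
(1/3) = 1. Collecting the sign factors: 1.
Product: (-1)·(1) = -1.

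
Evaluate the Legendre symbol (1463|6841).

(1463|6841)
  = (6841|1463)    [QR: 6841 ≡ 1 mod 4, sign kept]
  = (989|1463)    [6841 ≡ 989 mod 1463]
  = (1463|989)    [QR: 989 ≡ 1 mod 4, sign kept]
  = (474|989)    [1463 ≡ 474 mod 989]
  = -(237|989)    [989 ≡ 5 mod 8 ⇒ (2|989) = -1]
  = -(989|237)    [QR: 237 ≡ 1 mod 4, sign kept]
  = -(41|237)    [989 ≡ 41 mod 237]
  = -(237|41)    [QR: 41 ≡ 1 mod 4, sign kept]
  = -(32|41)    [237 ≡ 32 mod 41]
  = -(1|41)    [41 ≡ 1 mod 8 ⇒ (2|41)^5 = +1]
  = -1    [(1|41) = 1]

-1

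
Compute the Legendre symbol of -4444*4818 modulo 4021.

By multiplicativity, (-4444·4818/4021) = (-4444/4021)·(4818/4021).
First factor (-4444/4021):
(-4444/4021)
  = (3598/4021)    [-4444 ≡ 3598 mod 4021]
  = -(1799/4021)    [4021 ≡ 5 mod 8 ⇒ (2/4021) = -1]
  = -(4021/1799)    [QR: 4021 ≡ 1 mod 4, sign kept]
  = -(423/1799)    [4021 ≡ 423 mod 1799]
  = (1799/423)    [QR: both ≡ 3 mod 4, sign flips]
  = (107/423)    [1799 ≡ 107 mod 423]
  = -(423/107)    [QR: both ≡ 3 mod 4, sign flips]
  = -(102/107)    [423 ≡ 102 mod 107]
  = (51/107)    [107 ≡ 3 mod 8 ⇒ (2/107) = -1]
  = -(107/51)    [QR: both ≡ 3 mod 4, sign flips]
  = -(5/51)    [107 ≡ 5 mod 51]
  = -(51/5)    [QR: 5 ≡ 1 mod 4, sign kept]
  = -(1/5)    [51 ≡ 1 mod 5]
  = -1    [(1/5) = 1]
Second factor (4818/4021):
(4818/4021)
  = (797/4021)    [4818 ≡ 797 mod 4021]
  = (4021/797)    [QR: 797 ≡ 1 mod 4, sign kept]
  = (36/797)    [4021 ≡ 36 mod 797]
  = (9/797)    [797 ≡ 5 mod 8 ⇒ (2/797)^2 = +1]
  = (797/9)    [QR: 9 ≡ 1 mod 4, sign kept]
  = (5/9)    [797 ≡ 5 mod 9]
  = (9/5)    [QR: 5 ≡ 1 mod 4, sign kept]
  = (4/5)    [9 ≡ 4 mod 5]
  = (1/5)    [5 ≡ 5 mod 8 ⇒ (2/5)^2 = +1]
  = 1    [(1/5) = 1]
Product: (-1)·(1) = -1.

-1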